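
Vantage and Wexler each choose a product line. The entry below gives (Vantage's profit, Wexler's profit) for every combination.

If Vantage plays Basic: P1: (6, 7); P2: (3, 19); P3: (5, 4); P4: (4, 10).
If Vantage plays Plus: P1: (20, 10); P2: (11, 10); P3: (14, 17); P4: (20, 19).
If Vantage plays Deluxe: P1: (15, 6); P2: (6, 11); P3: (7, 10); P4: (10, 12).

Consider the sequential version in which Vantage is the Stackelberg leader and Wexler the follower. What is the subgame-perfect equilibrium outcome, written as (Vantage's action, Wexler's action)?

Backward induction with Vantage moving first.
- Basic: Wexler compares 7, 19, 4, 10 and picks P2; Vantage would get 3.
- Plus: Wexler compares 10, 10, 17, 19 and picks P4; Vantage would get 20.
- Deluxe: Wexler compares 6, 11, 10, 12 and picks P4; Vantage would get 10.
Among 3, 20, 10, the best is 20 at Plus. Subgame-perfect outcome: (Plus, P4) with payoffs (20, 19).

(Plus, P4)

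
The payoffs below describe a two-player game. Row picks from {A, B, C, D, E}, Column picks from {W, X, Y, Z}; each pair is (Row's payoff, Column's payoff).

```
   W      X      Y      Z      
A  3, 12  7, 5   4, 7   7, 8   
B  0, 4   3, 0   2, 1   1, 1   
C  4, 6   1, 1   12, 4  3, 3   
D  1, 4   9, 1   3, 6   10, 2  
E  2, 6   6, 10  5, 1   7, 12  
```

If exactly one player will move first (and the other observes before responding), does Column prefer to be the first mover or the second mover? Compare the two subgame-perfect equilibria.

second

If Row leads: Column's best replies are A→W, B→W, C→W, D→Y, E→Z; Row's induced payoffs 3, 0, 4, 3, 7; outcome (E, Z), payoffs (7, 12).
If Column leads: Row's best replies are W→C, X→D, Y→C, Z→D; Column's induced payoffs 6, 1, 4, 2; outcome (C, W), payoffs (4, 6).
Column gets 6 moving first and 12 moving second, so Column prefers to move second.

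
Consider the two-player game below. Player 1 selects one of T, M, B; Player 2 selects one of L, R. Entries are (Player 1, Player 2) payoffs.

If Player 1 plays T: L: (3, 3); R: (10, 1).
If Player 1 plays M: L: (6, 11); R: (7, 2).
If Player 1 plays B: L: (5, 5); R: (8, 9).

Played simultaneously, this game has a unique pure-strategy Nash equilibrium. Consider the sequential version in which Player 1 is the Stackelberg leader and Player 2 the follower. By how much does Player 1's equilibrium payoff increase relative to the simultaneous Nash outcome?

Solve by backward induction (Player 1 leads).
- T: Player 2 compares 3, 1 and picks L; Player 1 would get 3.
- M: Player 2 compares 11, 2 and picks L; Player 1 would get 6.
- B: Player 2 compares 5, 9 and picks R; Player 1 would get 8.
Among 3, 6, 8, the best is 8 at B. Subgame-perfect outcome: (B, R) with payoffs (8, 9).
For the simultaneous game, intersect best replies.
Player 1's best replies: L→M; R→T.
Player 2's best replies: T→L; M→L; B→R.
Only (M, L) has each player best-responding; Nash payoffs (6, 11).
Player 1's commitment gain: 8 − 6 = 2.

2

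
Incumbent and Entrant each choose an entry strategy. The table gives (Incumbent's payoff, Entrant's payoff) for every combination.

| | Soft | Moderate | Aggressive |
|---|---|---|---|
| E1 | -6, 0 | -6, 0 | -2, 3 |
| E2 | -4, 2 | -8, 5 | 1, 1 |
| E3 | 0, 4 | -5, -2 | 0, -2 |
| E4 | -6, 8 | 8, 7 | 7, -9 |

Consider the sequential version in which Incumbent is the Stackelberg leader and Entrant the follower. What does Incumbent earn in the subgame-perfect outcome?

Solve by backward induction (Incumbent leads).
- E1: Entrant compares 0, 0, 3 and picks Aggressive; Incumbent would get -2.
- E2: Entrant compares 2, 5, 1 and picks Moderate; Incumbent would get -8.
- E3: Entrant compares 4, -2, -2 and picks Soft; Incumbent would get 0.
- E4: Entrant compares 8, 7, -9 and picks Soft; Incumbent would get -6.
Incumbent's induced payoffs are -2, -8, 0, -6, so Incumbent commits to E3. Subgame-perfect outcome: (E3, Soft) with payoffs (0, 4).

0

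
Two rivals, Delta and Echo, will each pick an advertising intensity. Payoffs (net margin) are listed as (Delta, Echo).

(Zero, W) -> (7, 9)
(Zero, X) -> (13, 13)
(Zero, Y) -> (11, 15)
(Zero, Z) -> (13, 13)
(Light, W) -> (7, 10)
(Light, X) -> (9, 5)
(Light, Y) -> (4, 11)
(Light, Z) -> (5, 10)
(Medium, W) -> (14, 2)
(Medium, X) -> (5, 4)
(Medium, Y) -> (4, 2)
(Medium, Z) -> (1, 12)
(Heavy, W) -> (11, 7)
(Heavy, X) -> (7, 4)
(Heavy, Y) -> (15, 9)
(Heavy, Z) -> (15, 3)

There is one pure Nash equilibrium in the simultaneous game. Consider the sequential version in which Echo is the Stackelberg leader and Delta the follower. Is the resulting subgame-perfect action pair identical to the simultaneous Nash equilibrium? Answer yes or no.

Work backward from Delta's decision.
- W → Delta plays Medium (best of 7, 7, 14, 11); Echo gets 2.
- X → Delta plays Zero (best of 13, 9, 5, 7); Echo gets 13.
- Y → Delta plays Heavy (best of 11, 4, 4, 15); Echo gets 9.
- Z → Delta plays Heavy (best of 13, 5, 1, 15); Echo gets 3.
Among 2, 13, 9, 3, the best is 13 at X. Subgame-perfect outcome: (Zero, X) with payoffs (13, 13).
Under simultaneous play:
Delta's best replies: W→Medium; X→Zero; Y→Heavy; Z→Heavy.
Echo's best replies: Zero→Y; Light→Y; Medium→Z; Heavy→Y.
Only (Heavy, Y) has each player best-responding; Nash payoffs (15, 9).
Sequential outcome (Zero, X) differs from the Nash profile (Heavy, Y).

no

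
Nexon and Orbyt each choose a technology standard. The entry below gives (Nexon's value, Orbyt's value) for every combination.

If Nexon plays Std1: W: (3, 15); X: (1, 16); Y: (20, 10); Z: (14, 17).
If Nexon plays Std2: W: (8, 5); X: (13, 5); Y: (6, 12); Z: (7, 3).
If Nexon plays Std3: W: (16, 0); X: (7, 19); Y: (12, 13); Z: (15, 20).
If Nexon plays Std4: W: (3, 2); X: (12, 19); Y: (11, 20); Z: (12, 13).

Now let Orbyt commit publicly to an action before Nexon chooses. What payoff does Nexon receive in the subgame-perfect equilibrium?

Solve by backward induction (Orbyt leads).
- W: Nexon compares 3, 8, 16, 3 and picks Std3; Orbyt would get 0.
- X: Nexon compares 1, 13, 7, 12 and picks Std2; Orbyt would get 5.
- Y: Nexon compares 20, 6, 12, 11 and picks Std1; Orbyt would get 10.
- Z: Nexon compares 14, 7, 15, 12 and picks Std3; Orbyt would get 20.
Orbyt's induced payoffs are 0, 5, 10, 20, so Orbyt commits to Z. Subgame-perfect outcome: (Std3, Z) with payoffs (15, 20).

15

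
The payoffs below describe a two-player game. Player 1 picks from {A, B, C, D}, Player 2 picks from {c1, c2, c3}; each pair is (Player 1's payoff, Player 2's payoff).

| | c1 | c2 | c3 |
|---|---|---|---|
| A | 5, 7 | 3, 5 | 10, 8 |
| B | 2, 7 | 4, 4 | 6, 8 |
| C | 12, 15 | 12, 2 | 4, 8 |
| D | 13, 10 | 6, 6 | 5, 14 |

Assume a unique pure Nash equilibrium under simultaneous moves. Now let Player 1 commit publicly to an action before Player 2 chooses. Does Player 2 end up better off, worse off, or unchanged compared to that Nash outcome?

Player 2 best-responds to each possible Player 1 move:
- A: BR = c3, leader payoff 10.
- B: BR = c3, leader payoff 6.
- C: BR = c1, leader payoff 12.
- D: BR = c3, leader payoff 5.
Player 1's induced payoffs are 10, 6, 12, 5, so Player 1 commits to C. Subgame-perfect outcome: (C, c1) with payoffs (12, 15).
Now find the simultaneous Nash equilibrium.
Player 1's best replies: c1→D; c2→C; c3→A.
Player 2's best replies: A→c3; B→c3; C→c1; D→c3.
Only (A, c3) has each player best-responding; Nash payoffs (10, 8).
Player 2 earns 15 sequentially versus 8 at the Nash outcome: better off.

better off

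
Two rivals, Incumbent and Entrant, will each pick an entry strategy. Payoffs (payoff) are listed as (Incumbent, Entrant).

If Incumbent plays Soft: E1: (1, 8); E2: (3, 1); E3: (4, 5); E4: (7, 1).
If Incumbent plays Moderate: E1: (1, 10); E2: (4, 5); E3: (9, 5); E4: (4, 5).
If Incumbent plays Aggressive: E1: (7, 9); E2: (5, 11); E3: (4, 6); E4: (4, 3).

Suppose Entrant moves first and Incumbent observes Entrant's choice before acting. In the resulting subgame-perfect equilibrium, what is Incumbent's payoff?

Solve by backward induction (Entrant leads).
- E1: BR = Aggressive, leader payoff 9.
- E2: BR = Aggressive, leader payoff 11.
- E3: BR = Moderate, leader payoff 5.
- E4: BR = Soft, leader payoff 1.
Maximizing over 9, 11, 5, 1, Entrant chooses E2. Subgame-perfect outcome: (Aggressive, E2) with payoffs (5, 11).

5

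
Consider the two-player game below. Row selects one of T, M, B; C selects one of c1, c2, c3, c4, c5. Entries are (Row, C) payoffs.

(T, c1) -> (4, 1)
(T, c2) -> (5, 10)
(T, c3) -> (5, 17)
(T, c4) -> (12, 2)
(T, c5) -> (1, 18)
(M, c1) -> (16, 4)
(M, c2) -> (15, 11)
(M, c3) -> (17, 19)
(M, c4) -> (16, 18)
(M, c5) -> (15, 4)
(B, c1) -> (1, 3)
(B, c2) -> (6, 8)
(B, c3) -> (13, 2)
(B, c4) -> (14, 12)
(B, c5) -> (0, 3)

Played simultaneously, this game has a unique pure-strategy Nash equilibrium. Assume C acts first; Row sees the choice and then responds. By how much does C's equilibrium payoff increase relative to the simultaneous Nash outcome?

Row best-responds to each possible C move:
- c1: BR = M, leader payoff 4.
- c2: BR = M, leader payoff 11.
- c3: BR = M, leader payoff 19.
- c4: BR = M, leader payoff 18.
- c5: BR = M, leader payoff 4.
Among 4, 11, 19, 18, 4, the best is 19 at c3. Subgame-perfect outcome: (M, c3) with payoffs (17, 19).
For the simultaneous game, intersect best replies.
Row's best replies: c1→M; c2→M; c3→M; c4→M; c5→M.
C's best replies: T→c5; M→c3; B→c4.
Only (M, c3) has each player best-responding; Nash payoffs (17, 19).
C's commitment gain: 19 − 19 = 0.

0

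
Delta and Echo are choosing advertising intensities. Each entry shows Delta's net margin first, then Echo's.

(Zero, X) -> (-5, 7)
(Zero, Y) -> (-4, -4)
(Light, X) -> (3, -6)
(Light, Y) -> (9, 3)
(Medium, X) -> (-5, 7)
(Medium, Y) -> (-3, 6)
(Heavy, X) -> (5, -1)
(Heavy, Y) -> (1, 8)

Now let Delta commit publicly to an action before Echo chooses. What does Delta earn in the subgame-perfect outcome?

9

Work backward from Echo's decision.
- Zero: Echo compares 7, -4 and picks X; Delta would get -5.
- Light: Echo compares -6, 3 and picks Y; Delta would get 9.
- Medium: Echo compares 7, 6 and picks X; Delta would get -5.
- Heavy: Echo compares -1, 8 and picks Y; Delta would get 1.
Delta's induced payoffs are -5, 9, -5, 1, so Delta commits to Light. Subgame-perfect outcome: (Light, Y) with payoffs (9, 3).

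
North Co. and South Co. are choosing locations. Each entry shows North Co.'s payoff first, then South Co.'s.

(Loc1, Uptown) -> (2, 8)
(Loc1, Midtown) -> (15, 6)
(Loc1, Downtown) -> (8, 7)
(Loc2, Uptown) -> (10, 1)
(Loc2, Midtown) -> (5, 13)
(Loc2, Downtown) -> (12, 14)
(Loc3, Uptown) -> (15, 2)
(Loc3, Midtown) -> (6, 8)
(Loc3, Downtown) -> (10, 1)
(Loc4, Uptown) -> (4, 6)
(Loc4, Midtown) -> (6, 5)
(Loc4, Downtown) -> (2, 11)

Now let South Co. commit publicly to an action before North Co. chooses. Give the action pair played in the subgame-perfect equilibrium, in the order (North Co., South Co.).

Work backward from North Co.'s decision.
- Uptown: BR = Loc3, leader payoff 2.
- Midtown: BR = Loc1, leader payoff 6.
- Downtown: BR = Loc2, leader payoff 14.
Maximizing over 2, 6, 14, South Co. chooses Downtown. Subgame-perfect outcome: (Loc2, Downtown) with payoffs (12, 14).

(Loc2, Downtown)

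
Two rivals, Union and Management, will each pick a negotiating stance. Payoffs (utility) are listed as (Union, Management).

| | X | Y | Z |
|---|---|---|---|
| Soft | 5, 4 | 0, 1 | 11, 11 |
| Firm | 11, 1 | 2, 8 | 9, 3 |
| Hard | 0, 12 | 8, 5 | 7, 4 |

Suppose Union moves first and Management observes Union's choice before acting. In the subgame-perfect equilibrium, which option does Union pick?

Work backward from Management's decision.
- Soft → Management plays Z (best of 4, 1, 11); Union gets 11.
- Firm → Management plays Y (best of 1, 8, 3); Union gets 2.
- Hard → Management plays X (best of 12, 5, 4); Union gets 0.
Among 11, 2, 0, the best is 11 at Soft. Subgame-perfect outcome: (Soft, Z) with payoffs (11, 11).

Soft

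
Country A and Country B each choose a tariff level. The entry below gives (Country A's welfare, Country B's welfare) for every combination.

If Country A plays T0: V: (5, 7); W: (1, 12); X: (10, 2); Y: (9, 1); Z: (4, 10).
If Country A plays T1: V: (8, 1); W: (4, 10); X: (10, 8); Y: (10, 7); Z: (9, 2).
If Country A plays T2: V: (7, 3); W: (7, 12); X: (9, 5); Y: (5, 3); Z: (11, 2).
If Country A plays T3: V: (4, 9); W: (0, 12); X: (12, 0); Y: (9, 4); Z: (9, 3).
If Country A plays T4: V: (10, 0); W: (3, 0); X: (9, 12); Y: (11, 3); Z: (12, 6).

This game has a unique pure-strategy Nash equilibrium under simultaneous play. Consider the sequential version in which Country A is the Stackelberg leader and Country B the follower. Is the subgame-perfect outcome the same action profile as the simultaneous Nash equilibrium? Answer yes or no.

Country B best-responds to each possible Country A move:
- T0 → Country B plays W (best of 7, 12, 2, 1, 10); Country A gets 1.
- T1 → Country B plays W (best of 1, 10, 8, 7, 2); Country A gets 4.
- T2 → Country B plays W (best of 3, 12, 5, 3, 2); Country A gets 7.
- T3 → Country B plays W (best of 9, 12, 0, 4, 3); Country A gets 0.
- T4 → Country B plays X (best of 0, 0, 12, 3, 6); Country A gets 9.
Maximizing over 1, 4, 7, 0, 9, Country A chooses T4. Subgame-perfect outcome: (T4, X) with payoffs (9, 12).
Now find the simultaneous Nash equilibrium.
Country A's best replies: V→T4; W→T2; X→T3; Y→T4; Z→T4.
Country B's best replies: T0→W; T1→W; T2→W; T3→W; T4→X.
Only (T2, W) has each player best-responding; Nash payoffs (7, 12).
Sequential outcome (T4, X) differs from the Nash profile (T2, W).

no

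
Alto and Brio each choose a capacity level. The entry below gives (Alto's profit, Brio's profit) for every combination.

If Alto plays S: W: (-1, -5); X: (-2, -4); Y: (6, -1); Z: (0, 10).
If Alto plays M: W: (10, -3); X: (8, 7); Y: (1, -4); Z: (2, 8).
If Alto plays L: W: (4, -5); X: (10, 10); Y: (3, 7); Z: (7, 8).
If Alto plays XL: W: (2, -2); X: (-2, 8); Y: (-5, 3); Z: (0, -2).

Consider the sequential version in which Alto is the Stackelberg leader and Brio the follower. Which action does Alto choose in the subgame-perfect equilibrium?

L

Brio best-responds to each possible Alto move:
- S: BR = Z, leader payoff 0.
- M: BR = Z, leader payoff 2.
- L: BR = X, leader payoff 10.
- XL: BR = X, leader payoff -2.
Alto's induced payoffs are 0, 2, 10, -2, so Alto commits to L. Subgame-perfect outcome: (L, X) with payoffs (10, 10).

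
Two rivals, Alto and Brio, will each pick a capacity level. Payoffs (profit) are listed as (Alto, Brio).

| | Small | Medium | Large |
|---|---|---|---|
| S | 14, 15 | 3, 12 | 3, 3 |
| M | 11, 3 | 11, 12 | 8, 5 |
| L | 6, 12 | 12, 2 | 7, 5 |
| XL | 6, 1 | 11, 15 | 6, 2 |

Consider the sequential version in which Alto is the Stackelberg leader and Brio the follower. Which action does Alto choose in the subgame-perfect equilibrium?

S

Work backward from Brio's decision.
- S: BR = Small, leader payoff 14.
- M: BR = Medium, leader payoff 11.
- L: BR = Small, leader payoff 6.
- XL: BR = Medium, leader payoff 11.
Among 14, 11, 6, 11, the best is 14 at S. Subgame-perfect outcome: (S, Small) with payoffs (14, 15).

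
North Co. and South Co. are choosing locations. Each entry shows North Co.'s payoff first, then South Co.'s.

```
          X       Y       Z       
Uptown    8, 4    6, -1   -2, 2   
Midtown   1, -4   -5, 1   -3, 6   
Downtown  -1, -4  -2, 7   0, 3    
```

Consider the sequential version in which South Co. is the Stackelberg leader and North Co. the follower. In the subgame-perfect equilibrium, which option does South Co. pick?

X

North Co. best-responds to each possible South Co. move:
- X → North Co. plays Uptown (best of 8, 1, -1); South Co. gets 4.
- Y → North Co. plays Uptown (best of 6, -5, -2); South Co. gets -1.
- Z → North Co. plays Downtown (best of -2, -3, 0); South Co. gets 3.
Maximizing over 4, -1, 3, South Co. chooses X. Subgame-perfect outcome: (Uptown, X) with payoffs (8, 4).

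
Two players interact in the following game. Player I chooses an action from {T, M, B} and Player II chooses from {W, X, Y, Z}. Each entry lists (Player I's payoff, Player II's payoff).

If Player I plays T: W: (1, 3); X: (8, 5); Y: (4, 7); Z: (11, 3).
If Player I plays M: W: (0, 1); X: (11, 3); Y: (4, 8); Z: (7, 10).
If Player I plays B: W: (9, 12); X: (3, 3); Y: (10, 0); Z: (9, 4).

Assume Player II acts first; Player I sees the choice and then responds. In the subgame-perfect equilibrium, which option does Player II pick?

Backward induction with Player II moving first.
- W: Player I compares 1, 0, 9 and picks B; Player II would get 12.
- X: Player I compares 8, 11, 3 and picks M; Player II would get 3.
- Y: Player I compares 4, 4, 10 and picks B; Player II would get 0.
- Z: Player I compares 11, 7, 9 and picks T; Player II would get 3.
Maximizing over 12, 3, 0, 3, Player II chooses W. Subgame-perfect outcome: (B, W) with payoffs (9, 12).

W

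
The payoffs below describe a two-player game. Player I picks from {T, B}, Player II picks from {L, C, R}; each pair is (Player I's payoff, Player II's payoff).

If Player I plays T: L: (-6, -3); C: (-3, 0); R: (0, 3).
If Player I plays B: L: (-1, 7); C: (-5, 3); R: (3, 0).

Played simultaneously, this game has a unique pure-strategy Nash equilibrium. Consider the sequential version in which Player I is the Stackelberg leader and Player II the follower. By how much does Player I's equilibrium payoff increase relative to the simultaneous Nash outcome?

1

Work backward from Player II's decision.
- T → Player II plays R (best of -3, 0, 3); Player I gets 0.
- B → Player II plays L (best of 7, 3, 0); Player I gets -1.
Among 0, -1, the best is 0 at T. Subgame-perfect outcome: (T, R) with payoffs (0, 3).
Now find the simultaneous Nash equilibrium.
Player I's best replies: L→B; C→T; R→B.
Player II's best replies: T→R; B→L.
Only (B, L) has each player best-responding; Nash payoffs (-1, 7).
Player I's commitment gain: 0 − -1 = 1.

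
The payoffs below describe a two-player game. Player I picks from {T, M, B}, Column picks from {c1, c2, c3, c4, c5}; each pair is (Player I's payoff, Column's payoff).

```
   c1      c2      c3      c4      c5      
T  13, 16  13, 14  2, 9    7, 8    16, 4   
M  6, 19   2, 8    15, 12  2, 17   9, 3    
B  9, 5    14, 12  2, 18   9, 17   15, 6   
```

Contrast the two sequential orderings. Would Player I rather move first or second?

first

If Player I leads: Column's best replies are T→c1, M→c1, B→c3; Player I's induced payoffs 13, 6, 2; outcome (T, c1), payoffs (13, 16).
If Column leads: Player I's best replies are c1→T, c2→B, c3→M, c4→B, c5→T; Column's induced payoffs 16, 12, 12, 17, 4; outcome (B, c4), payoffs (9, 17).
Player I gets 13 moving first and 9 moving second, so Player I prefers to move first.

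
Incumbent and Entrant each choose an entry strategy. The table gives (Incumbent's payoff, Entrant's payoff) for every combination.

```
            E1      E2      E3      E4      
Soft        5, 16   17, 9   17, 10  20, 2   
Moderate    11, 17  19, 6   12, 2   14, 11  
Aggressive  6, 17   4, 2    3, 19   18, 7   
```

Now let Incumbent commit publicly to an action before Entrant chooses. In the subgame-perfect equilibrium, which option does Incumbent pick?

Moderate

Backward induction with Incumbent moving first.
- Soft → Entrant plays E1 (best of 16, 9, 10, 2); Incumbent gets 5.
- Moderate → Entrant plays E1 (best of 17, 6, 2, 11); Incumbent gets 11.
- Aggressive → Entrant plays E3 (best of 17, 2, 19, 7); Incumbent gets 3.
Maximizing over 5, 11, 3, Incumbent chooses Moderate. Subgame-perfect outcome: (Moderate, E1) with payoffs (11, 17).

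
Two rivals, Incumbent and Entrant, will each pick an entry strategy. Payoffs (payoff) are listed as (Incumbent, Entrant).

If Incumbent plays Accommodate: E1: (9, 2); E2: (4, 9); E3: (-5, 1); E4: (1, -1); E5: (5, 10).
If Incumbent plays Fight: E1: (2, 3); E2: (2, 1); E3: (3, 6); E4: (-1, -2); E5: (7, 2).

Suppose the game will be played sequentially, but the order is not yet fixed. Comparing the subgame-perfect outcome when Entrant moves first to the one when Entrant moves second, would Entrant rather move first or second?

If Incumbent leads: Entrant's best replies are Accommodate→E5, Fight→E3; Incumbent's induced payoffs 5, 3; outcome (Accommodate, E5), payoffs (5, 10).
If Entrant leads: Incumbent's best replies are E1→Accommodate, E2→Accommodate, E3→Fight, E4→Accommodate, E5→Fight; Entrant's induced payoffs 2, 9, 6, -1, 2; outcome (Accommodate, E2), payoffs (4, 9).
Entrant gets 9 moving first and 10 moving second, so Entrant prefers to move second.

second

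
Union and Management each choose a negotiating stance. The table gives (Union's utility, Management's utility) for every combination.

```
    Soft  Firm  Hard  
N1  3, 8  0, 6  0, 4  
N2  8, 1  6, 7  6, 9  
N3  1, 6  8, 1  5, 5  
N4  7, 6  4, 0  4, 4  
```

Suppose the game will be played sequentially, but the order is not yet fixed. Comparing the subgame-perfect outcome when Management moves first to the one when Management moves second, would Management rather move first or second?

If Union leads: Management's best replies are N1→Soft, N2→Hard, N3→Soft, N4→Soft; Union's induced payoffs 3, 6, 1, 7; outcome (N4, Soft), payoffs (7, 6).
If Management leads: Union's best replies are Soft→N2, Firm→N3, Hard→N2; Management's induced payoffs 1, 1, 9; outcome (N2, Hard), payoffs (6, 9).
Management gets 9 moving first and 6 moving second, so Management prefers to move first.

first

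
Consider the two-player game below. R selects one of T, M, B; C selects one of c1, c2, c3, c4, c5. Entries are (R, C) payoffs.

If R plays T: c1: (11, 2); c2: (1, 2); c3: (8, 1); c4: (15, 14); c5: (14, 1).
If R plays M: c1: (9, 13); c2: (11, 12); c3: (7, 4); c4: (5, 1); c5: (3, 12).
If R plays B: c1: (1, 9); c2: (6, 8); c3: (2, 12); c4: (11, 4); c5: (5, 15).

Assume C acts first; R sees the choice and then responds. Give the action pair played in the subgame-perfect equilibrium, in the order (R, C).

Backward induction with C moving first.
- c1 → R plays T (best of 11, 9, 1); C gets 2.
- c2 → R plays M (best of 1, 11, 6); C gets 12.
- c3 → R plays T (best of 8, 7, 2); C gets 1.
- c4 → R plays T (best of 15, 5, 11); C gets 14.
- c5 → R plays T (best of 14, 3, 5); C gets 1.
Maximizing over 2, 12, 1, 14, 1, C chooses c4. Subgame-perfect outcome: (T, c4) with payoffs (15, 14).

(T, c4)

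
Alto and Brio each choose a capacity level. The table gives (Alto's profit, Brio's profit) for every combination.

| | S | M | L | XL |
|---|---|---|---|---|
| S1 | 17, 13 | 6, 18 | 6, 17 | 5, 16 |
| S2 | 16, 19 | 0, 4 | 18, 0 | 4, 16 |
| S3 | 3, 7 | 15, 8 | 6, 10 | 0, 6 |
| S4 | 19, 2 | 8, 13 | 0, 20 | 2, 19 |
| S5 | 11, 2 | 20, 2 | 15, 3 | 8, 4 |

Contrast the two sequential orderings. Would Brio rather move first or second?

second

If Alto leads: Brio's best replies are S1→M, S2→S, S3→L, S4→L, S5→XL; Alto's induced payoffs 6, 16, 6, 0, 8; outcome (S2, S), payoffs (16, 19).
If Brio leads: Alto's best replies are S→S4, M→S5, L→S2, XL→S5; Brio's induced payoffs 2, 2, 0, 4; outcome (S5, XL), payoffs (8, 4).
Brio gets 4 moving first and 19 moving second, so Brio prefers to move second.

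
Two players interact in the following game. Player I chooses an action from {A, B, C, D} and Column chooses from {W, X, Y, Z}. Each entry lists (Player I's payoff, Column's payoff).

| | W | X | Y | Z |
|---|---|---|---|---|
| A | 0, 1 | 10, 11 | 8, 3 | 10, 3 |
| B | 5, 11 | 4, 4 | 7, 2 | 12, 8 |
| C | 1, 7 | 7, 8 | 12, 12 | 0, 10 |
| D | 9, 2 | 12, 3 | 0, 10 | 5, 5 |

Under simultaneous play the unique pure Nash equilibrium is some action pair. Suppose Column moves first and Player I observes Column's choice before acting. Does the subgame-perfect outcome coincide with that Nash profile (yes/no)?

yes

Work backward from Player I's decision.
- W: BR = D, leader payoff 2.
- X: BR = D, leader payoff 3.
- Y: BR = C, leader payoff 12.
- Z: BR = B, leader payoff 8.
Column's induced payoffs are 2, 3, 12, 8, so Column commits to Y. Subgame-perfect outcome: (C, Y) with payoffs (12, 12).
For the simultaneous game, intersect best replies.
Player I's best replies: W→D; X→D; Y→C; Z→B.
Column's best replies: A→X; B→W; C→Y; D→Y.
The unique mutual best reply is (C, Y), giving (12, 12).
Sequential outcome (C, Y) coincides with the Nash profile (C, Y).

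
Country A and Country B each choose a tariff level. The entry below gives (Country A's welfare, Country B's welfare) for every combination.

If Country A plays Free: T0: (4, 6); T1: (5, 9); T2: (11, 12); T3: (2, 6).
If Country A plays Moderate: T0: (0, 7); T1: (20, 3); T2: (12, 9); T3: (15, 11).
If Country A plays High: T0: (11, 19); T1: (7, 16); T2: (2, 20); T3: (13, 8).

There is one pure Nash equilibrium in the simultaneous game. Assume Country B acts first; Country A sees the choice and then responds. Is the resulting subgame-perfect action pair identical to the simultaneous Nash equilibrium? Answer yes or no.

Solve by backward induction (Country B leads).
- T0: BR = High, leader payoff 19.
- T1: BR = Moderate, leader payoff 3.
- T2: BR = Moderate, leader payoff 9.
- T3: BR = Moderate, leader payoff 11.
Among 19, 3, 9, 11, the best is 19 at T0. Subgame-perfect outcome: (High, T0) with payoffs (11, 19).
Now find the simultaneous Nash equilibrium.
Country A's best replies: T0→High; T1→Moderate; T2→Moderate; T3→Moderate.
Country B's best replies: Free→T2; Moderate→T3; High→T2.
The unique mutual best reply is (Moderate, T3), giving (15, 11).
Sequential outcome (High, T0) differs from the Nash profile (Moderate, T3).

no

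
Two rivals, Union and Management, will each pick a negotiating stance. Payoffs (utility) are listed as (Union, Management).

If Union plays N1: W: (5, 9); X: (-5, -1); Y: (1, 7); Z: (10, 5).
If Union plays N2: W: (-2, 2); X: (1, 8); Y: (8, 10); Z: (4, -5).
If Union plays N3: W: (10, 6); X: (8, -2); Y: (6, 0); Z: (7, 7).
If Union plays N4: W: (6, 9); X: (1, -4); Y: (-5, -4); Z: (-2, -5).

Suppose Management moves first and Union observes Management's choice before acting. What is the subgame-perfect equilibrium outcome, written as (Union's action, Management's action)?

(N2, Y)

Solve by backward induction (Management leads).
- W: Union compares 5, -2, 10, 6 and picks N3; Management would get 6.
- X: Union compares -5, 1, 8, 1 and picks N3; Management would get -2.
- Y: Union compares 1, 8, 6, -5 and picks N2; Management would get 10.
- Z: Union compares 10, 4, 7, -2 and picks N1; Management would get 5.
Maximizing over 6, -2, 10, 5, Management chooses Y. Subgame-perfect outcome: (N2, Y) with payoffs (8, 10).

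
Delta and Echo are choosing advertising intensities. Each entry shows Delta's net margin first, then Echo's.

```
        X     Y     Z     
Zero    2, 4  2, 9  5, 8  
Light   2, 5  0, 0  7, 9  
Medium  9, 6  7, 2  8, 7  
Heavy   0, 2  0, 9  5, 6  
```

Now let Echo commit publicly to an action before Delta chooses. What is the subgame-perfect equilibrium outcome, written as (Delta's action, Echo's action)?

Solve by backward induction (Echo leads).
- X: Delta compares 2, 2, 9, 0 and picks Medium; Echo would get 6.
- Y: Delta compares 2, 0, 7, 0 and picks Medium; Echo would get 2.
- Z: Delta compares 5, 7, 8, 5 and picks Medium; Echo would get 7.
Echo's induced payoffs are 6, 2, 7, so Echo commits to Z. Subgame-perfect outcome: (Medium, Z) with payoffs (8, 7).

(Medium, Z)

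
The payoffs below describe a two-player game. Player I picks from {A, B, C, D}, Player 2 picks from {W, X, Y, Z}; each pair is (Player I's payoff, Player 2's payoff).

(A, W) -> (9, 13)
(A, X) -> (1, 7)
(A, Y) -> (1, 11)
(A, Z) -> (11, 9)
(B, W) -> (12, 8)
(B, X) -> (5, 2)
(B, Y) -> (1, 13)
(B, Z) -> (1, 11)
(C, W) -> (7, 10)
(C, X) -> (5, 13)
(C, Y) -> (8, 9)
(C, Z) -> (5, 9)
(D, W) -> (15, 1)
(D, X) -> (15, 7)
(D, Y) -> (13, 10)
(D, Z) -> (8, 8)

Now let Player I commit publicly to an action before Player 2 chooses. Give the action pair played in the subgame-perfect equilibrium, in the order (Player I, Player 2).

Player 2 best-responds to each possible Player I move:
- A: BR = W, leader payoff 9.
- B: BR = Y, leader payoff 1.
- C: BR = X, leader payoff 5.
- D: BR = Y, leader payoff 13.
Among 9, 1, 5, 13, the best is 13 at D. Subgame-perfect outcome: (D, Y) with payoffs (13, 10).

(D, Y)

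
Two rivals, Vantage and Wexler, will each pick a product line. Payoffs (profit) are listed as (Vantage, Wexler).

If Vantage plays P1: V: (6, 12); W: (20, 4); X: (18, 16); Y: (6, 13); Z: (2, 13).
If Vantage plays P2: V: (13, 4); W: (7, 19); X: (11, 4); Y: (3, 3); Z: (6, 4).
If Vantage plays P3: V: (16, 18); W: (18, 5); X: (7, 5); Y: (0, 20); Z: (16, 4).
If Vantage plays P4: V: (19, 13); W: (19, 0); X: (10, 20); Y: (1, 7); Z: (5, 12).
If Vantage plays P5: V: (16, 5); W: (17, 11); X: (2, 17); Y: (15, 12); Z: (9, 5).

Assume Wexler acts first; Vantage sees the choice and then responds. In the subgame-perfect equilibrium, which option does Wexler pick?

X

Backward induction with Wexler moving first.
- V → Vantage plays P4 (best of 6, 13, 16, 19, 16); Wexler gets 13.
- W → Vantage plays P1 (best of 20, 7, 18, 19, 17); Wexler gets 4.
- X → Vantage plays P1 (best of 18, 11, 7, 10, 2); Wexler gets 16.
- Y → Vantage plays P5 (best of 6, 3, 0, 1, 15); Wexler gets 12.
- Z → Vantage plays P3 (best of 2, 6, 16, 5, 9); Wexler gets 4.
Wexler's induced payoffs are 13, 4, 16, 12, 4, so Wexler commits to X. Subgame-perfect outcome: (P1, X) with payoffs (18, 16).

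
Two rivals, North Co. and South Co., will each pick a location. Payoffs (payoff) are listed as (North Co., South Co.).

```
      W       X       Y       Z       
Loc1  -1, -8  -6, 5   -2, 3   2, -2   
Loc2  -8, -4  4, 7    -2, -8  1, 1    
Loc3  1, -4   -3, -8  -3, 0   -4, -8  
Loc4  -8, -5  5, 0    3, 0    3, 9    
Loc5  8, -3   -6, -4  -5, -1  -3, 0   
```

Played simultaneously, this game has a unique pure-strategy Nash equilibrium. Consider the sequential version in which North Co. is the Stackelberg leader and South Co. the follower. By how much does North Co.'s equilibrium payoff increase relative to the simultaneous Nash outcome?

South Co. best-responds to each possible North Co. move:
- Loc1: South Co. compares -8, 5, 3, -2 and picks X; North Co. would get -6.
- Loc2: South Co. compares -4, 7, -8, 1 and picks X; North Co. would get 4.
- Loc3: South Co. compares -4, -8, 0, -8 and picks Y; North Co. would get -3.
- Loc4: South Co. compares -5, 0, 0, 9 and picks Z; North Co. would get 3.
- Loc5: South Co. compares -3, -4, -1, 0 and picks Z; North Co. would get -3.
Among -6, 4, -3, 3, -3, the best is 4 at Loc2. Subgame-perfect outcome: (Loc2, X) with payoffs (4, 7).
For the simultaneous game, intersect best replies.
North Co.'s best replies: W→Loc5; X→Loc4; Y→Loc4; Z→Loc4.
South Co.'s best replies: Loc1→X; Loc2→X; Loc3→Y; Loc4→Z; Loc5→Z.
The unique mutual best reply is (Loc4, Z), giving (3, 9).
North Co.'s commitment gain: 4 − 3 = 1.

1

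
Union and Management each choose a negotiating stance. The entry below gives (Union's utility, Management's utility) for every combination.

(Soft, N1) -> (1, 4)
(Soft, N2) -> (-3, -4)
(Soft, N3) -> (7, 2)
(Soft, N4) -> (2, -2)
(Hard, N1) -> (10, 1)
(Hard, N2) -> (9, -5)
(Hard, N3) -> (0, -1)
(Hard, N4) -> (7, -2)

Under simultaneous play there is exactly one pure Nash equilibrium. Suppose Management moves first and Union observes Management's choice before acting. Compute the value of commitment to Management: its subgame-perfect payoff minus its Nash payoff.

Work backward from Union's decision.
- N1: BR = Hard, leader payoff 1.
- N2: BR = Hard, leader payoff -5.
- N3: BR = Soft, leader payoff 2.
- N4: BR = Hard, leader payoff -2.
Management's induced payoffs are 1, -5, 2, -2, so Management commits to N3. Subgame-perfect outcome: (Soft, N3) with payoffs (7, 2).
For the simultaneous game, intersect best replies.
Union's best replies: N1→Hard; N2→Hard; N3→Soft; N4→Hard.
Management's best replies: Soft→N1; Hard→N1.
Only (Hard, N1) has each player best-responding; Nash payoffs (10, 1).
Management's commitment gain: 2 − 1 = 1.

1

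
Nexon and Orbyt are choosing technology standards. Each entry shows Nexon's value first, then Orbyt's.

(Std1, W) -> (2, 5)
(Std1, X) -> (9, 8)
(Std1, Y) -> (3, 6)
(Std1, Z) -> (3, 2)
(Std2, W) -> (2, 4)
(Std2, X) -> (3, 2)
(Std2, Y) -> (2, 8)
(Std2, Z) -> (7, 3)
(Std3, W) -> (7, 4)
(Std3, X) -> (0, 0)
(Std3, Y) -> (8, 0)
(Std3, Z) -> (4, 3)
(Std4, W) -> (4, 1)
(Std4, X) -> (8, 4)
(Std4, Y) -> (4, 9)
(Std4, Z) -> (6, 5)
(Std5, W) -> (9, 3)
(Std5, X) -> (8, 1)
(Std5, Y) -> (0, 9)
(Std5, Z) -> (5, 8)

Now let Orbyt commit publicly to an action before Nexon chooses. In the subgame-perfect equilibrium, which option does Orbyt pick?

Backward induction with Orbyt moving first.
- W → Nexon plays Std5 (best of 2, 2, 7, 4, 9); Orbyt gets 3.
- X → Nexon plays Std1 (best of 9, 3, 0, 8, 8); Orbyt gets 8.
- Y → Nexon plays Std3 (best of 3, 2, 8, 4, 0); Orbyt gets 0.
- Z → Nexon plays Std2 (best of 3, 7, 4, 6, 5); Orbyt gets 3.
Among 3, 8, 0, 3, the best is 8 at X. Subgame-perfect outcome: (Std1, X) with payoffs (9, 8).

X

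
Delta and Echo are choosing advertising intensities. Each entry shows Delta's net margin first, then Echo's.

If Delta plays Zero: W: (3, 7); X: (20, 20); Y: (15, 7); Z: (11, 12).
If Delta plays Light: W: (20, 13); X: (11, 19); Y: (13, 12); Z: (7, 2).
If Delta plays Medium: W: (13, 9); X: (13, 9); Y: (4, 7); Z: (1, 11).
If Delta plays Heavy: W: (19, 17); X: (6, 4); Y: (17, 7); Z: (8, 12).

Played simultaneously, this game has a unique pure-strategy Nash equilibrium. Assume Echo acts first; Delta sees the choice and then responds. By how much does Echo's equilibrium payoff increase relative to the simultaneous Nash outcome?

0

Solve by backward induction (Echo leads).
- W: Delta compares 3, 20, 13, 19 and picks Light; Echo would get 13.
- X: Delta compares 20, 11, 13, 6 and picks Zero; Echo would get 20.
- Y: Delta compares 15, 13, 4, 17 and picks Heavy; Echo would get 7.
- Z: Delta compares 11, 7, 1, 8 and picks Zero; Echo would get 12.
Among 13, 20, 7, 12, the best is 20 at X. Subgame-perfect outcome: (Zero, X) with payoffs (20, 20).
For the simultaneous game, intersect best replies.
Delta's best replies: W→Light; X→Zero; Y→Heavy; Z→Zero.
Echo's best replies: Zero→X; Light→X; Medium→Z; Heavy→W.
The unique mutual best reply is (Zero, X), giving (20, 20).
Echo's commitment gain: 20 − 20 = 0.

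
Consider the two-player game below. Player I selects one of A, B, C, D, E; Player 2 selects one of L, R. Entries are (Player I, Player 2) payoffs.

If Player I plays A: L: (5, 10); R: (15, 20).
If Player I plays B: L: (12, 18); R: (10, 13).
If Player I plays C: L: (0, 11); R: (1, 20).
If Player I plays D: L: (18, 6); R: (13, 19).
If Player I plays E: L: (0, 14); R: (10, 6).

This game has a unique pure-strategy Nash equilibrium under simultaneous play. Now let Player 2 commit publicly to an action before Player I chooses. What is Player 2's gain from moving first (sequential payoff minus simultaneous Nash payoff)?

0

Player I best-responds to each possible Player 2 move:
- L → Player I plays D (best of 5, 12, 0, 18, 0); Player 2 gets 6.
- R → Player I plays A (best of 15, 10, 1, 13, 10); Player 2 gets 20.
Maximizing over 6, 20, Player 2 chooses R. Subgame-perfect outcome: (A, R) with payoffs (15, 20).
Under simultaneous play:
Player I's best replies: L→D; R→A.
Player 2's best replies: A→R; B→L; C→R; D→R; E→L.
The unique mutual best reply is (A, R), giving (15, 20).
Player 2's commitment gain: 20 − 20 = 0.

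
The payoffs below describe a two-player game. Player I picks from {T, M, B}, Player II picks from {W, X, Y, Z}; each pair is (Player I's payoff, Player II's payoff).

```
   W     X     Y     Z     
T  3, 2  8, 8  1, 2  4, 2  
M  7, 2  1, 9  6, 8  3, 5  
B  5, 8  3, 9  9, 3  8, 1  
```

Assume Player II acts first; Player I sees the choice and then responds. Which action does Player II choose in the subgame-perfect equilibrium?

Player I best-responds to each possible Player II move:
- W: BR = M, leader payoff 2.
- X: BR = T, leader payoff 8.
- Y: BR = B, leader payoff 3.
- Z: BR = B, leader payoff 1.
Maximizing over 2, 8, 3, 1, Player II chooses X. Subgame-perfect outcome: (T, X) with payoffs (8, 8).

X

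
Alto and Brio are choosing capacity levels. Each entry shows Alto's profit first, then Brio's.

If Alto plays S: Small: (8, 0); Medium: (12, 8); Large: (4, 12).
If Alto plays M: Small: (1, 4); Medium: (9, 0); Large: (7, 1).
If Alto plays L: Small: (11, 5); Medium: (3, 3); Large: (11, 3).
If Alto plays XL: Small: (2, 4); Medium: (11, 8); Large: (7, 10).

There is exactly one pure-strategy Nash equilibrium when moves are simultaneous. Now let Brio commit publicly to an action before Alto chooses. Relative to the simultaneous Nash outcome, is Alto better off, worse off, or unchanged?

Backward induction with Brio moving first.
- Small: BR = L, leader payoff 5.
- Medium: BR = S, leader payoff 8.
- Large: BR = L, leader payoff 3.
Among 5, 8, 3, the best is 8 at Medium. Subgame-perfect outcome: (S, Medium) with payoffs (12, 8).
Under simultaneous play:
Alto's best replies: Small→L; Medium→S; Large→L.
Brio's best replies: S→Large; M→Small; L→Small; XL→Large.
The unique mutual best reply is (L, Small), giving (11, 5).
Alto earns 12 sequentially versus 11 at the Nash outcome: better off.

better off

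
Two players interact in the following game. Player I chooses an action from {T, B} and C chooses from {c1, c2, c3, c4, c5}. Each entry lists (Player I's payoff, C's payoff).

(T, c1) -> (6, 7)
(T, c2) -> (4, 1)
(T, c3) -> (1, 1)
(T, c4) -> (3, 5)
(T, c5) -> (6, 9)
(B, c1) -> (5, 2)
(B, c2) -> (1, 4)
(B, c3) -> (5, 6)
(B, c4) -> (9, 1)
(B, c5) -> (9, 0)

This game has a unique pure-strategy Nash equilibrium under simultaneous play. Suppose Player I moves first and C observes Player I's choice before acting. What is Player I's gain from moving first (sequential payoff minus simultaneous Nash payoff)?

1

C best-responds to each possible Player I move:
- T: C compares 7, 1, 1, 5, 9 and picks c5; Player I would get 6.
- B: C compares 2, 4, 6, 1, 0 and picks c3; Player I would get 5.
Maximizing over 6, 5, Player I chooses T. Subgame-perfect outcome: (T, c5) with payoffs (6, 9).
Under simultaneous play:
Player I's best replies: c1→T; c2→T; c3→B; c4→B; c5→B.
C's best replies: T→c5; B→c3.
Only (B, c3) has each player best-responding; Nash payoffs (5, 6).
Player I's commitment gain: 6 − 5 = 1.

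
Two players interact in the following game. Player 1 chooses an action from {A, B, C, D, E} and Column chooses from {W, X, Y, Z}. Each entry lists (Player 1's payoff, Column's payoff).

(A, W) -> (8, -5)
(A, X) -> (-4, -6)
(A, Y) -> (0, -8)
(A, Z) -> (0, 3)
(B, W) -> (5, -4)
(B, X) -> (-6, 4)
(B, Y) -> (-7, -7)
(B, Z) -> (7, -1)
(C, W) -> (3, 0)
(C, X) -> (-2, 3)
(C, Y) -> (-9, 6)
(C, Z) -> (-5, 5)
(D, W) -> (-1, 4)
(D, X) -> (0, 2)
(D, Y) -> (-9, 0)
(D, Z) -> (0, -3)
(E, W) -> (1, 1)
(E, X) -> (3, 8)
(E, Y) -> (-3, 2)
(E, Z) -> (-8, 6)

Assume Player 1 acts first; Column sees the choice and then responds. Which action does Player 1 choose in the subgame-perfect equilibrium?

Column best-responds to each possible Player 1 move:
- A: BR = Z, leader payoff 0.
- B: BR = X, leader payoff -6.
- C: BR = Y, leader payoff -9.
- D: BR = W, leader payoff -1.
- E: BR = X, leader payoff 3.
Among 0, -6, -9, -1, 3, the best is 3 at E. Subgame-perfect outcome: (E, X) with payoffs (3, 8).

E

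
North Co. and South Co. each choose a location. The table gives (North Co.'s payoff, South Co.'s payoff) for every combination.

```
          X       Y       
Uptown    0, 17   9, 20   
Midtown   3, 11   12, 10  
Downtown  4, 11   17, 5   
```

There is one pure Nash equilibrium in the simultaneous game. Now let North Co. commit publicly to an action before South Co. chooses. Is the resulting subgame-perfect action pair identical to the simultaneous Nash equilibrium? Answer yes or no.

Work backward from South Co.'s decision.
- Uptown: South Co. compares 17, 20 and picks Y; North Co. would get 9.
- Midtown: South Co. compares 11, 10 and picks X; North Co. would get 3.
- Downtown: South Co. compares 11, 5 and picks X; North Co. would get 4.
Maximizing over 9, 3, 4, North Co. chooses Uptown. Subgame-perfect outcome: (Uptown, Y) with payoffs (9, 20).
Now find the simultaneous Nash equilibrium.
North Co.'s best replies: X→Downtown; Y→Downtown.
South Co.'s best replies: Uptown→Y; Midtown→X; Downtown→X.
Only (Downtown, X) has each player best-responding; Nash payoffs (4, 11).
Sequential outcome (Uptown, Y) differs from the Nash profile (Downtown, X).

no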